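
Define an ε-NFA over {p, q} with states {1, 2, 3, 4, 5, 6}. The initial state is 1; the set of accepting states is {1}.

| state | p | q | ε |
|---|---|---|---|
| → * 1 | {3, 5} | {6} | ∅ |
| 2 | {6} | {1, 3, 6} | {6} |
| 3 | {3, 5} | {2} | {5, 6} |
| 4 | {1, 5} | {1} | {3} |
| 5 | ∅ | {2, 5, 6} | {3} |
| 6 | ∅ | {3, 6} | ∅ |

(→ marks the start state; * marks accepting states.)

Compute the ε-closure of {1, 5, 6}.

{1, 3, 5, 6}

Begin with {1, 5, 6}.
5 →ε {3}; add 3.
ε-closure = {1, 3, 5, 6}.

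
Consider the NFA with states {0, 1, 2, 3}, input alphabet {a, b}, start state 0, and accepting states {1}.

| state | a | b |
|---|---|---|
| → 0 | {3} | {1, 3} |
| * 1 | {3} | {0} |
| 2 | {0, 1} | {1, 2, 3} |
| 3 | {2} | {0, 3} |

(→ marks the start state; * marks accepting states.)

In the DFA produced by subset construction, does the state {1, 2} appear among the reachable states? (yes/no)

no

Start state of the DFA: {0}.
{0} --a--> {3}  [new]
{0} --b--> {1, 3}  [new]
{3} --a--> {2}  [new]
{3} --b--> {0, 3}  [new]
{1, 3} --a--> {2, 3}  [new]
{1, 3} --b--> {0, 3}  [seen]
{2} --a--> {0, 1}  [new]
{2} --b--> {1, 2, 3}  [new]
{0, 3} --a--> {2, 3}  [seen]
{0, 3} --b--> {0, 1, 3}  [new]
{2, 3} --a--> {0, 1, 2}  [new]
{2, 3} --b--> {0, 1, 2, 3}  [new]
{0, 1} --a--> {3}  [seen]
{0, 1} --b--> {0, 1, 3}  [seen]
{1, 2, 3} --a--> {0, 1, 2, 3}  [seen]
{1, 2, 3} --b--> {0, 1, 2, 3}  [seen]
{0, 1, 3} --a--> {2, 3}  [seen]
{0, 1, 3} --b--> {0, 1, 3}  [seen]
{0, 1, 2} --a--> {0, 1, 3}  [seen]
{0, 1, 2} --b--> {0, 1, 2, 3}  [seen]
{0, 1, 2, 3} --a--> {0, 1, 2, 3}  [seen]
{0, 1, 2, 3} --b--> {0, 1, 2, 3}  [seen]
Reachable DFA states: {0}, {3}, {1, 3}, {2}, {0, 3}, {2, 3}, {0, 1}, {1, 2, 3}, {0, 1, 3}, {0, 1, 2}, {0, 1, 2, 3}.
{1, 2} is not among them.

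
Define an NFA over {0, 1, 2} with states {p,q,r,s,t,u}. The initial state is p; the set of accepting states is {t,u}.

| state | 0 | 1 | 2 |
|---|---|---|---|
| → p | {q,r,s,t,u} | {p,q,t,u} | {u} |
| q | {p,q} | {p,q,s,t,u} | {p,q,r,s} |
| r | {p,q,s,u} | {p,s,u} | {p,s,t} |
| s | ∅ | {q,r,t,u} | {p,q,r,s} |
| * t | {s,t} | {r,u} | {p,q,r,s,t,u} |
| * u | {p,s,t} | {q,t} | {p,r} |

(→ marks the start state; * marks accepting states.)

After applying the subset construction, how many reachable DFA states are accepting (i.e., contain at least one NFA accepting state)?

10

Start state of the DFA: {p}.
{p} --0--> {q,r,s,t,u}  [new]
{p} --1--> {p,q,t,u}  [new]
{p} --2--> {u}  [new]
{q,r,s,t,u} --0--> {p,q,s,t,u}  [new]
{q,r,s,t,u} --1--> {p,q,r,s,t,u}  [new]
{q,r,s,t,u} --2--> {p,q,r,s,t,u}  [seen]
{p,q,t,u} --0--> {p,q,r,s,t,u}  [seen]
{p,q,t,u} --1--> {p,q,r,s,t,u}  [seen]
{p,q,t,u} --2--> {p,q,r,s,t,u}  [seen]
{u} --0--> {p,s,t}  [new]
{u} --1--> {q,t}  [new]
{u} --2--> {p,r}  [new]
{p,q,s,t,u} --0--> {p,q,r,s,t,u}  [seen]
{p,q,s,t,u} --1--> {p,q,r,s,t,u}  [seen]
{p,q,s,t,u} --2--> {p,q,r,s,t,u}  [seen]
{p,q,r,s,t,u} --0--> {p,q,r,s,t,u}  [seen]
{p,q,r,s,t,u} --1--> {p,q,r,s,t,u}  [seen]
{p,q,r,s,t,u} --2--> {p,q,r,s,t,u}  [seen]
{p,s,t} --0--> {q,r,s,t,u}  [seen]
{p,s,t} --1--> {p,q,r,t,u}  [new]
{p,s,t} --2--> {p,q,r,s,t,u}  [seen]
{q,t} --0--> {p,q,s,t}  [new]
{q,t} --1--> {p,q,r,s,t,u}  [seen]
{q,t} --2--> {p,q,r,s,t,u}  [seen]
{p,r} --0--> {p,q,r,s,t,u}  [seen]
{p,r} --1--> {p,q,s,t,u}  [seen]
{p,r} --2--> {p,s,t,u}  [new]
{p,q,r,t,u} --0--> {p,q,r,s,t,u}  [seen]
{p,q,r,t,u} --1--> {p,q,r,s,t,u}  [seen]
{p,q,r,t,u} --2--> {p,q,r,s,t,u}  [seen]
{p,q,s,t} --0--> {p,q,r,s,t,u}  [seen]
{p,q,s,t} --1--> {p,q,r,s,t,u}  [seen]
{p,q,s,t} --2--> {p,q,r,s,t,u}  [seen]
{p,s,t,u} --0--> {p,q,r,s,t,u}  [seen]
{p,s,t,u} --1--> {p,q,r,t,u}  [seen]
{p,s,t,u} --2--> {p,q,r,s,t,u}  [seen]
Reachable DFA states: {p}, {q,r,s,t,u}, {p,q,t,u}, {u}, {p,q,s,t,u}, {p,q,r,s,t,u}, {p,s,t}, {q,t}, {p,r}, {p,q,r,t,u}, {p,q,s,t}, {p,s,t,u}.
Accepting DFA states (contain an NFA accepting state): {q,r,s,t,u}, {p,q,t,u}, {u}, {p,q,s,t,u}, {p,q,r,s,t,u}, {p,s,t}, {q,t}, {p,q,r,t,u}, {p,q,s,t}, {p,s,t,u}.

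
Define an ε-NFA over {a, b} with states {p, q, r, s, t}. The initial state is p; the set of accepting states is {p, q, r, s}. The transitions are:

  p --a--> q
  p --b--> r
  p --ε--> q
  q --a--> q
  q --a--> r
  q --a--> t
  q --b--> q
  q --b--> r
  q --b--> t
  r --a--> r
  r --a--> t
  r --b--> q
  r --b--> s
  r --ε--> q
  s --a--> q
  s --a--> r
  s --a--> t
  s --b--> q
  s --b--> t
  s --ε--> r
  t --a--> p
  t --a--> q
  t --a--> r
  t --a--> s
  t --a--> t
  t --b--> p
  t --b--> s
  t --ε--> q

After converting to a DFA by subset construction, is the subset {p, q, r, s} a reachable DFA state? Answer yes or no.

Start state of the DFA: {p, q} (ε-closure of the NFA start).
{p, q} --a--> {q, r, t}  [new]
{p, q} --b--> {q, r, t}  [seen]
{q, r, t} --a--> {p, q, r, s, t}  [new]
{q, r, t} --b--> {p, q, r, s, t}  [seen]
{p, q, r, s, t} --a--> {p, q, r, s, t}  [seen]
{p, q, r, s, t} --b--> {p, q, r, s, t}  [seen]
Reachable DFA states: {p, q}, {q, r, t}, {p, q, r, s, t}.
{p, q, r, s} is not among them.

no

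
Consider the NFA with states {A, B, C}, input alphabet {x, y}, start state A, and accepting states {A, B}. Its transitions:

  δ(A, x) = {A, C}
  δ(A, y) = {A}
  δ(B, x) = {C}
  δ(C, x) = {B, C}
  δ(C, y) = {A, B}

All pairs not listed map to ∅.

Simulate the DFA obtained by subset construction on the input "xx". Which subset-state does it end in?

{A, B, C}

Start: {A}.
δ(A,x) = {A, C}.
Union: {A, C}.
After x: {A, C}.
δ(A,x) = {A, C}; δ(C,x) = {B, C}.
Union: {A, B, C}.
After x: {A, B, C}.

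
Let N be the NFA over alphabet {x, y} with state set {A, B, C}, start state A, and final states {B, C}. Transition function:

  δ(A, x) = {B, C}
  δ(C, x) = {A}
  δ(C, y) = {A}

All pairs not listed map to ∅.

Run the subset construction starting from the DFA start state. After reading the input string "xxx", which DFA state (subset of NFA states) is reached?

{B, C}

Start: {A}.
δ(A,x) = {B, C}.
Union: {B, C}.
After x: {B, C}.
δ(B,x) = ∅; δ(C,x) = {A}.
Union: {A}.
After x: {A}.
δ(A,x) = {B, C}.
Union: {B, C}.
After x: {B, C}.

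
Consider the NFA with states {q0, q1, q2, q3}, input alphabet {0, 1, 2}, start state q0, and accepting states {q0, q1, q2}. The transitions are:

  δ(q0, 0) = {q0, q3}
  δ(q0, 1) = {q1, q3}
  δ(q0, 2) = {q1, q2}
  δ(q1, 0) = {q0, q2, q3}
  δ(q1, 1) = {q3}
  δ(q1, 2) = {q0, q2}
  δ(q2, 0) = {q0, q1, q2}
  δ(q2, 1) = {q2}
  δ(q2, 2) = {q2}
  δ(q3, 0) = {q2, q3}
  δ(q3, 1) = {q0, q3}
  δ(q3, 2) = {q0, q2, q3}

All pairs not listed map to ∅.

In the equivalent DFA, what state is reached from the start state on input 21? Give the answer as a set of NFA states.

Start: {q0}.
δ(q0,2) = {q1, q2}.
Union: {q1, q2}.
After 2: {q1, q2}.
δ(q1,1) = {q3}; δ(q2,1) = {q2}.
Union: {q2, q3}.
After 1: {q2, q3}.

{q2, q3}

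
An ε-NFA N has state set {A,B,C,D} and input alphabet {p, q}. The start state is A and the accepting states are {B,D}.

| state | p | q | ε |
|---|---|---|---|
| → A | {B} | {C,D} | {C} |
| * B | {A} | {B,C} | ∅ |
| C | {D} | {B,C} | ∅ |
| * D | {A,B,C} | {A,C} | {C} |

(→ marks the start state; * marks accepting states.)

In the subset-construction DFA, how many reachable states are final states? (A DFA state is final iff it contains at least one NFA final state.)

Start state of the DFA: {A,C} (ε-closure of the NFA start).
{A,C} --p--> {B,C,D}  [new]
{A,C} --q--> {B,C,D}  [seen]
{B,C,D} --p--> {A,B,C,D}  [new]
{B,C,D} --q--> {A,B,C}  [new]
{A,B,C,D} --p--> {A,B,C,D}  [seen]
{A,B,C,D} --q--> {A,B,C,D}  [seen]
{A,B,C} --p--> {A,B,C,D}  [seen]
{A,B,C} --q--> {B,C,D}  [seen]
Reachable DFA states: {A,C}, {B,C,D}, {A,B,C,D}, {A,B,C}.
Accepting DFA states (contain an NFA accepting state): {B,C,D}, {A,B,C,D}, {A,B,C}.

3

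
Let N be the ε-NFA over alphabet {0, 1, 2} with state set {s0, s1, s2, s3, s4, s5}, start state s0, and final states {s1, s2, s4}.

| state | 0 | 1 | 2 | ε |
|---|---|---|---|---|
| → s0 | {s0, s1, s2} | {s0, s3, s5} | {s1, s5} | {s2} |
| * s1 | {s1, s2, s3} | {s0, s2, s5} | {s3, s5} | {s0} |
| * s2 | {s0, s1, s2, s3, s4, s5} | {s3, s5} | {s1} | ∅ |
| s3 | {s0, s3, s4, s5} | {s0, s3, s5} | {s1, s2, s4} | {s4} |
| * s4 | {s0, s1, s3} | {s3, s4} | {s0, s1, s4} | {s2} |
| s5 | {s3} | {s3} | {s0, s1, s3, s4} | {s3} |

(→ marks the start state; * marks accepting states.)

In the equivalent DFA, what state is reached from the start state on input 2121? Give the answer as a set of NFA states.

{s0, s2, s3, s4, s5}

Start: {s0, s2}.
δ(s0,2) = {s1, s5}; δ(s2,2) = {s1}.
Union: {s1, s5}.
ε-closure gives {s0, s1, s2, s3, s4, s5}.
After 2: {s0, s1, s2, s3, s4, s5}.
δ(s0,1) = {s0, s3, s5}; δ(s1,1) = {s0, s2, s5}; δ(s2,1) = {s3, s5}; δ(s3,1) = {s0, s3, s5}; δ(s4,1) = {s3, s4}; δ(s5,1) = {s3}.
Union: {s0, s2, s3, s4, s5}.
After 1: {s0, s2, s3, s4, s5}.
δ(s0,2) = {s1, s5}; δ(s2,2) = {s1}; δ(s3,2) = {s1, s2, s4}; δ(s4,2) = {s0, s1, s4}; δ(s5,2) = {s0, s1, s3, s4}.
Union: {s0, s1, s2, s3, s4, s5}.
After 2: {s0, s1, s2, s3, s4, s5}.
δ(s0,1) = {s0, s3, s5}; δ(s1,1) = {s0, s2, s5}; δ(s2,1) = {s3, s5}; δ(s3,1) = {s0, s3, s5}; δ(s4,1) = {s3, s4}; δ(s5,1) = {s3}.
Union: {s0, s2, s3, s4, s5}.
After 1: {s0, s2, s3, s4, s5}.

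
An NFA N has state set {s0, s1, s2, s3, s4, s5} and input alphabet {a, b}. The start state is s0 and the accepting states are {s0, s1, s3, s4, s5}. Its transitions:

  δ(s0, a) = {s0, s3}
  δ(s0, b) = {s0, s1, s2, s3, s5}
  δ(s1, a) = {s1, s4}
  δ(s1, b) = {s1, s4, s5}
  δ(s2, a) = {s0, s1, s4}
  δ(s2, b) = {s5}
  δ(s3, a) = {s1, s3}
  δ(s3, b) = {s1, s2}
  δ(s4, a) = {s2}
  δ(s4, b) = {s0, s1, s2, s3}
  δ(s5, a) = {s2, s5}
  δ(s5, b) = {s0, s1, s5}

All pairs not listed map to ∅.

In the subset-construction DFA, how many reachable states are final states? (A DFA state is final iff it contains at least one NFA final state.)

Start state of the DFA: {s0}.
{s0} --a--> {s0, s3}  [new]
{s0} --b--> {s0, s1, s2, s3, s5}  [new]
{s0, s3} --a--> {s0, s1, s3}  [new]
{s0, s3} --b--> {s0, s1, s2, s3, s5}  [seen]
{s0, s1, s2, s3, s5} --a--> {s0, s1, s2, s3, s4, s5}  [new]
{s0, s1, s2, s3, s5} --b--> {s0, s1, s2, s3, s4, s5}  [seen]
{s0, s1, s3} --a--> {s0, s1, s3, s4}  [new]
{s0, s1, s3} --b--> {s0, s1, s2, s3, s4, s5}  [seen]
{s0, s1, s2, s3, s4, s5} --a--> {s0, s1, s2, s3, s4, s5}  [seen]
{s0, s1, s2, s3, s4, s5} --b--> {s0, s1, s2, s3, s4, s5}  [seen]
{s0, s1, s3, s4} --a--> {s0, s1, s2, s3, s4}  [new]
{s0, s1, s3, s4} --b--> {s0, s1, s2, s3, s4, s5}  [seen]
{s0, s1, s2, s3, s4} --a--> {s0, s1, s2, s3, s4}  [seen]
{s0, s1, s2, s3, s4} --b--> {s0, s1, s2, s3, s4, s5}  [seen]
Reachable DFA states: {s0}, {s0, s3}, {s0, s1, s2, s3, s5}, {s0, s1, s3}, {s0, s1, s2, s3, s4, s5}, {s0, s1, s3, s4}, {s0, s1, s2, s3, s4}.
Accepting DFA states (contain an NFA accepting state): {s0}, {s0, s3}, {s0, s1, s2, s3, s5}, {s0, s1, s3}, {s0, s1, s2, s3, s4, s5}, {s0, s1, s3, s4}, {s0, s1, s2, s3, s4}.

7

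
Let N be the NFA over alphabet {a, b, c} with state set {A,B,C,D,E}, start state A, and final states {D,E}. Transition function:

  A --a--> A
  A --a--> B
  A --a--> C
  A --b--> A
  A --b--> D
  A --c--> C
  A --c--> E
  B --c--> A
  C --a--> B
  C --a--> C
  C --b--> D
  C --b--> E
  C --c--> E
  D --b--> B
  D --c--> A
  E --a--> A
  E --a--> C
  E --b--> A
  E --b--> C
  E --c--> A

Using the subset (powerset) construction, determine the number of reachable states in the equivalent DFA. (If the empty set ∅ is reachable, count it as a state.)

Start state of the DFA: {A}.
{A} --a--> {A,B,C}  [new]
{A} --b--> {A,D}  [new]
{A} --c--> {C,E}  [new]
{A,B,C} --a--> {A,B,C}  [seen]
{A,B,C} --b--> {A,D,E}  [new]
{A,B,C} --c--> {A,C,E}  [new]
{A,D} --a--> {A,B,C}  [seen]
{A,D} --b--> {A,B,D}  [new]
{A,D} --c--> {A,C,E}  [seen]
{C,E} --a--> {A,B,C}  [seen]
{C,E} --b--> {A,C,D,E}  [new]
{C,E} --c--> {A,E}  [new]
{A,D,E} --a--> {A,B,C}  [seen]
{A,D,E} --b--> {A,B,C,D}  [new]
{A,D,E} --c--> {A,C,E}  [seen]
{A,C,E} --a--> {A,B,C}  [seen]
{A,C,E} --b--> {A,C,D,E}  [seen]
{A,C,E} --c--> {A,C,E}  [seen]
{A,B,D} --a--> {A,B,C}  [seen]
{A,B,D} --b--> {A,B,D}  [seen]
{A,B,D} --c--> {A,C,E}  [seen]
{A,C,D,E} --a--> {A,B,C}  [seen]
{A,C,D,E} --b--> {A,B,C,D,E}  [new]
{A,C,D,E} --c--> {A,C,E}  [seen]
{A,E} --a--> {A,B,C}  [seen]
{A,E} --b--> {A,C,D}  [new]
{A,E} --c--> {A,C,E}  [seen]
{A,B,C,D} --a--> {A,B,C}  [seen]
{A,B,C,D} --b--> {A,B,D,E}  [new]
{A,B,C,D} --c--> {A,C,E}  [seen]
{A,B,C,D,E} --a--> {A,B,C}  [seen]
{A,B,C,D,E} --b--> {A,B,C,D,E}  [seen]
{A,B,C,D,E} --c--> {A,C,E}  [seen]
{A,C,D} --a--> {A,B,C}  [seen]
{A,C,D} --b--> {A,B,D,E}  [seen]
{A,C,D} --c--> {A,C,E}  [seen]
{A,B,D,E} --a--> {A,B,C}  [seen]
{A,B,D,E} --b--> {A,B,C,D}  [seen]
{A,B,D,E} --c--> {A,C,E}  [seen]
Reachable DFA states: {A}, {A,B,C}, {A,D}, {C,E}, {A,D,E}, {A,C,E}, {A,B,D}, {A,C,D,E}, {A,E}, {A,B,C,D}, {A,B,C,D,E}, {A,C,D}, {A,B,D,E}.

13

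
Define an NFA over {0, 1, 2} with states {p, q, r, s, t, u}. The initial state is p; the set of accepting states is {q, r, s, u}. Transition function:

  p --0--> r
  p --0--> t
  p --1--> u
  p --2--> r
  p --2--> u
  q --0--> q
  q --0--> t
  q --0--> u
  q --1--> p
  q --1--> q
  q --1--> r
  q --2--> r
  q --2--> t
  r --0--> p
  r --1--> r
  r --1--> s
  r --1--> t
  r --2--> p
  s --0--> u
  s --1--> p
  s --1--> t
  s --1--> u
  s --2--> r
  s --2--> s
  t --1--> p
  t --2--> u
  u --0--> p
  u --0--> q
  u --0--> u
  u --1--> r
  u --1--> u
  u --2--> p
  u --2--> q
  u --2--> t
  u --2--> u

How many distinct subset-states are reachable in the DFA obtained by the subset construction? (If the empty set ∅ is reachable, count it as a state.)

15

Start state of the DFA: {p}.
{p} --0--> {r, t}  [new]
{p} --1--> {u}  [new]
{p} --2--> {r, u}  [new]
{r, t} --0--> {p}  [seen]
{r, t} --1--> {p, r, s, t}  [new]
{r, t} --2--> {p, u}  [new]
{u} --0--> {p, q, u}  [new]
{u} --1--> {r, u}  [seen]
{u} --2--> {p, q, t, u}  [new]
{r, u} --0--> {p, q, u}  [seen]
{r, u} --1--> {r, s, t, u}  [new]
{r, u} --2--> {p, q, t, u}  [seen]
{p, r, s, t} --0--> {p, r, t, u}  [new]
{p, r, s, t} --1--> {p, r, s, t, u}  [new]
{p, r, s, t} --2--> {p, r, s, u}  [new]
{p, u} --0--> {p, q, r, t, u}  [new]
{p, u} --1--> {r, u}  [seen]
{p, u} --2--> {p, q, r, t, u}  [seen]
{p, q, u} --0--> {p, q, r, t, u}  [seen]
{p, q, u} --1--> {p, q, r, u}  [new]
{p, q, u} --2--> {p, q, r, t, u}  [seen]
{p, q, t, u} --0--> {p, q, r, t, u}  [seen]
{p, q, t, u} --1--> {p, q, r, u}  [seen]
{p, q, t, u} --2--> {p, q, r, t, u}  [seen]
{r, s, t, u} --0--> {p, q, u}  [seen]
{r, s, t, u} --1--> {p, r, s, t, u}  [seen]
{r, s, t, u} --2--> {p, q, r, s, t, u}  [new]
{p, r, t, u} --0--> {p, q, r, t, u}  [seen]
{p, r, t, u} --1--> {p, r, s, t, u}  [seen]
{p, r, t, u} --2--> {p, q, r, t, u}  [seen]
{p, r, s, t, u} --0--> {p, q, r, t, u}  [seen]
{p, r, s, t, u} --1--> {p, r, s, t, u}  [seen]
{p, r, s, t, u} --2--> {p, q, r, s, t, u}  [seen]
{p, r, s, u} --0--> {p, q, r, t, u}  [seen]
{p, r, s, u} --1--> {p, r, s, t, u}  [seen]
{p, r, s, u} --2--> {p, q, r, s, t, u}  [seen]
{p, q, r, t, u} --0--> {p, q, r, t, u}  [seen]
{p, q, r, t, u} --1--> {p, q, r, s, t, u}  [seen]
{p, q, r, t, u} --2--> {p, q, r, t, u}  [seen]
{p, q, r, u} --0--> {p, q, r, t, u}  [seen]
{p, q, r, u} --1--> {p, q, r, s, t, u}  [seen]
{p, q, r, u} --2--> {p, q, r, t, u}  [seen]
{p, q, r, s, t, u} --0--> {p, q, r, t, u}  [seen]
{p, q, r, s, t, u} --1--> {p, q, r, s, t, u}  [seen]
{p, q, r, s, t, u} --2--> {p, q, r, s, t, u}  [seen]
Reachable DFA states: {p}, {r, t}, {u}, {r, u}, {p, r, s, t}, {p, u}, {p, q, u}, {p, q, t, u}, {r, s, t, u}, {p, r, t, u}, {p, r, s, t, u}, {p, r, s, u}, {p, q, r, t, u}, {p, q, r, u}, {p, q, r, s, t, u}.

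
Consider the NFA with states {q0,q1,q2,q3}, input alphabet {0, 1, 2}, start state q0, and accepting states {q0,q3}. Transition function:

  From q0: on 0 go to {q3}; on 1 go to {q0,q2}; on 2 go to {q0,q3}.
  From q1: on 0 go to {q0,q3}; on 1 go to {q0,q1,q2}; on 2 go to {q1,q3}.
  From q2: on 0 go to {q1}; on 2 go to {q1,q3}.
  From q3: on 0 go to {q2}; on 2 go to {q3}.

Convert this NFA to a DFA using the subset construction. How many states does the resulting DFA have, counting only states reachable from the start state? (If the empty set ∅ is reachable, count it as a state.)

Start state of the DFA: {q0}.
{q0} --0--> {q3}  [new]
{q0} --1--> {q0,q2}  [new]
{q0} --2--> {q0,q3}  [new]
{q3} --0--> {q2}  [new]
{q3} --1--> ∅  [new]
{q3} --2--> {q3}  [seen]
{q0,q2} --0--> {q1,q3}  [new]
{q0,q2} --1--> {q0,q2}  [seen]
{q0,q2} --2--> {q0,q1,q3}  [new]
{q0,q3} --0--> {q2,q3}  [new]
{q0,q3} --1--> {q0,q2}  [seen]
{q0,q3} --2--> {q0,q3}  [seen]
{q2} --0--> {q1}  [new]
{q2} --1--> ∅  [seen]
{q2} --2--> {q1,q3}  [seen]
∅ --0--> ∅  [seen]
∅ --1--> ∅  [seen]
∅ --2--> ∅  [seen]
{q1,q3} --0--> {q0,q2,q3}  [new]
{q1,q3} --1--> {q0,q1,q2}  [new]
{q1,q3} --2--> {q1,q3}  [seen]
{q0,q1,q3} --0--> {q0,q2,q3}  [seen]
{q0,q1,q3} --1--> {q0,q1,q2}  [seen]
{q0,q1,q3} --2--> {q0,q1,q3}  [seen]
{q2,q3} --0--> {q1,q2}  [new]
{q2,q3} --1--> ∅  [seen]
{q2,q3} --2--> {q1,q3}  [seen]
{q1} --0--> {q0,q3}  [seen]
{q1} --1--> {q0,q1,q2}  [seen]
{q1} --2--> {q1,q3}  [seen]
{q0,q2,q3} --0--> {q1,q2,q3}  [new]
{q0,q2,q3} --1--> {q0,q2}  [seen]
{q0,q2,q3} --2--> {q0,q1,q3}  [seen]
{q0,q1,q2} --0--> {q0,q1,q3}  [seen]
{q0,q1,q2} --1--> {q0,q1,q2}  [seen]
{q0,q1,q2} --2--> {q0,q1,q3}  [seen]
{q1,q2} --0--> {q0,q1,q3}  [seen]
{q1,q2} --1--> {q0,q1,q2}  [seen]
{q1,q2} --2--> {q1,q3}  [seen]
{q1,q2,q3} --0--> {q0,q1,q2,q3}  [new]
{q1,q2,q3} --1--> {q0,q1,q2}  [seen]
{q1,q2,q3} --2--> {q1,q3}  [seen]
{q0,q1,q2,q3} --0--> {q0,q1,q2,q3}  [seen]
{q0,q1,q2,q3} --1--> {q0,q1,q2}  [seen]
{q0,q1,q2,q3} --2--> {q0,q1,q3}  [seen]
Reachable DFA states: {q0}, {q3}, {q0,q2}, {q0,q3}, {q2}, ∅, {q1,q3}, {q0,q1,q3}, {q2,q3}, {q1}, {q0,q2,q3}, {q0,q1,q2}, {q1,q2}, {q1,q2,q3}, {q0,q1,q2,q3}.

15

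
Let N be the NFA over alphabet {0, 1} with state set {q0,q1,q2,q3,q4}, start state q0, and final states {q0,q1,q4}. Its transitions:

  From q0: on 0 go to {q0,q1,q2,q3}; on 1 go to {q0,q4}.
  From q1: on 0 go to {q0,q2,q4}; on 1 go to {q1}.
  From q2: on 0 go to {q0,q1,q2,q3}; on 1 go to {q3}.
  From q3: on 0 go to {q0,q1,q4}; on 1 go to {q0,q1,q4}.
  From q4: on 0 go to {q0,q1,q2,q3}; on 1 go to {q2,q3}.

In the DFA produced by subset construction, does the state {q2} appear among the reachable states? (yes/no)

Start state of the DFA: {q0}.
{q0} --0--> {q0,q1,q2,q3}  [new]
{q0} --1--> {q0,q4}  [new]
{q0,q1,q2,q3} --0--> {q0,q1,q2,q3,q4}  [new]
{q0,q1,q2,q3} --1--> {q0,q1,q3,q4}  [new]
{q0,q4} --0--> {q0,q1,q2,q3}  [seen]
{q0,q4} --1--> {q0,q2,q3,q4}  [new]
{q0,q1,q2,q3,q4} --0--> {q0,q1,q2,q3,q4}  [seen]
{q0,q1,q2,q3,q4} --1--> {q0,q1,q2,q3,q4}  [seen]
{q0,q1,q3,q4} --0--> {q0,q1,q2,q3,q4}  [seen]
{q0,q1,q3,q4} --1--> {q0,q1,q2,q3,q4}  [seen]
{q0,q2,q3,q4} --0--> {q0,q1,q2,q3,q4}  [seen]
{q0,q2,q3,q4} --1--> {q0,q1,q2,q3,q4}  [seen]
Reachable DFA states: {q0}, {q0,q1,q2,q3}, {q0,q4}, {q0,q1,q2,q3,q4}, {q0,q1,q3,q4}, {q0,q2,q3,q4}.
{q2} is not among them.

no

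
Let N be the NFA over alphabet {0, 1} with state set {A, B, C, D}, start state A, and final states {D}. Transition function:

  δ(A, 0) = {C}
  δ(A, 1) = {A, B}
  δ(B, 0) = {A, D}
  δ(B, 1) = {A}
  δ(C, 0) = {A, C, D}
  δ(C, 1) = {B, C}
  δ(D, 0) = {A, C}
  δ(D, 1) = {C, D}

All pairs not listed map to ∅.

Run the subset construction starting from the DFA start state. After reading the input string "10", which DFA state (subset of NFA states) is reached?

Start: {A}.
δ(A,1) = {A, B}.
Union: {A, B}.
After 1: {A, B}.
δ(A,0) = {C}; δ(B,0) = {A, D}.
Union: {A, C, D}.
After 0: {A, C, D}.

{A, C, D}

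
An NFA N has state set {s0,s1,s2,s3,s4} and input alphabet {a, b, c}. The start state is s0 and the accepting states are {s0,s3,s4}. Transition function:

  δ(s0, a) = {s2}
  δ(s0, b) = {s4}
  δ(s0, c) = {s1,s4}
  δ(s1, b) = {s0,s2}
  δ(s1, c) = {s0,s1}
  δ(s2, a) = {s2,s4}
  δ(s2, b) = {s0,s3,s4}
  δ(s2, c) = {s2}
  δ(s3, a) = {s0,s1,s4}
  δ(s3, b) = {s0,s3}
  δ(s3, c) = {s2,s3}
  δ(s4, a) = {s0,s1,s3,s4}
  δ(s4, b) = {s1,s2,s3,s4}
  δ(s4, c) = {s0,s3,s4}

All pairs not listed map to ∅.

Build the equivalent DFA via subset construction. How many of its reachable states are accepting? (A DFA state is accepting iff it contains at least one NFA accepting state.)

Start state of the DFA: {s0}.
{s0} --a--> {s2}  [new]
{s0} --b--> {s4}  [new]
{s0} --c--> {s1,s4}  [new]
{s2} --a--> {s2,s4}  [new]
{s2} --b--> {s0,s3,s4}  [new]
{s2} --c--> {s2}  [seen]
{s4} --a--> {s0,s1,s3,s4}  [new]
{s4} --b--> {s1,s2,s3,s4}  [new]
{s4} --c--> {s0,s3,s4}  [seen]
{s1,s4} --a--> {s0,s1,s3,s4}  [seen]
{s1,s4} --b--> {s0,s1,s2,s3,s4}  [new]
{s1,s4} --c--> {s0,s1,s3,s4}  [seen]
{s2,s4} --a--> {s0,s1,s2,s3,s4}  [seen]
{s2,s4} --b--> {s0,s1,s2,s3,s4}  [seen]
{s2,s4} --c--> {s0,s2,s3,s4}  [new]
{s0,s3,s4} --a--> {s0,s1,s2,s3,s4}  [seen]
{s0,s3,s4} --b--> {s0,s1,s2,s3,s4}  [seen]
{s0,s3,s4} --c--> {s0,s1,s2,s3,s4}  [seen]
{s0,s1,s3,s4} --a--> {s0,s1,s2,s3,s4}  [seen]
{s0,s1,s3,s4} --b--> {s0,s1,s2,s3,s4}  [seen]
{s0,s1,s3,s4} --c--> {s0,s1,s2,s3,s4}  [seen]
{s1,s2,s3,s4} --a--> {s0,s1,s2,s3,s4}  [seen]
{s1,s2,s3,s4} --b--> {s0,s1,s2,s3,s4}  [seen]
{s1,s2,s3,s4} --c--> {s0,s1,s2,s3,s4}  [seen]
{s0,s1,s2,s3,s4} --a--> {s0,s1,s2,s3,s4}  [seen]
{s0,s1,s2,s3,s4} --b--> {s0,s1,s2,s3,s4}  [seen]
{s0,s1,s2,s3,s4} --c--> {s0,s1,s2,s3,s4}  [seen]
{s0,s2,s3,s4} --a--> {s0,s1,s2,s3,s4}  [seen]
{s0,s2,s3,s4} --b--> {s0,s1,s2,s3,s4}  [seen]
{s0,s2,s3,s4} --c--> {s0,s1,s2,s3,s4}  [seen]
Reachable DFA states: {s0}, {s2}, {s4}, {s1,s4}, {s2,s4}, {s0,s3,s4}, {s0,s1,s3,s4}, {s1,s2,s3,s4}, {s0,s1,s2,s3,s4}, {s0,s2,s3,s4}.
Accepting DFA states (contain an NFA accepting state): {s0}, {s4}, {s1,s4}, {s2,s4}, {s0,s3,s4}, {s0,s1,s3,s4}, {s1,s2,s3,s4}, {s0,s1,s2,s3,s4}, {s0,s2,s3,s4}.

9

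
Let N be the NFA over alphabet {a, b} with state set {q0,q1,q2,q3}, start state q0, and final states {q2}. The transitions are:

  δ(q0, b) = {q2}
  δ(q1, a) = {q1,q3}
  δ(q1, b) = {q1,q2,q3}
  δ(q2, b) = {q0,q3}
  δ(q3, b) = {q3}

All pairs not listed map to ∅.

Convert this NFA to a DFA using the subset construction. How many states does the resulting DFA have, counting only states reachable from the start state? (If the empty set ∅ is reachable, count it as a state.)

Start state of the DFA: {q0}.
{q0} --a--> ∅  [new]
{q0} --b--> {q2}  [new]
∅ --a--> ∅  [seen]
∅ --b--> ∅  [seen]
{q2} --a--> ∅  [seen]
{q2} --b--> {q0,q3}  [new]
{q0,q3} --a--> ∅  [seen]
{q0,q3} --b--> {q2,q3}  [new]
{q2,q3} --a--> ∅  [seen]
{q2,q3} --b--> {q0,q3}  [seen]
Reachable DFA states: {q0}, ∅, {q2}, {q0,q3}, {q2,q3}.

5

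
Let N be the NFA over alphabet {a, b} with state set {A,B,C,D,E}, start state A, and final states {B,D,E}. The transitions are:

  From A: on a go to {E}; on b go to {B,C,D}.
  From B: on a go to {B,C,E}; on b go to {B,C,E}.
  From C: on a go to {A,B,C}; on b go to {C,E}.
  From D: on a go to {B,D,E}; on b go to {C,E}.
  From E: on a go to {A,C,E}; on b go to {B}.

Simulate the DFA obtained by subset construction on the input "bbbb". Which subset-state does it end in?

{B,C,E}

Start: {A}.
δ(A,b) = {B,C,D}.
Union: {B,C,D}.
After b: {B,C,D}.
δ(B,b) = {B,C,E}; δ(C,b) = {C,E}; δ(D,b) = {C,E}.
Union: {B,C,E}.
After b: {B,C,E}.
δ(B,b) = {B,C,E}; δ(C,b) = {C,E}; δ(E,b) = {B}.
Union: {B,C,E}.
After b: {B,C,E}.
δ(B,b) = {B,C,E}; δ(C,b) = {C,E}; δ(E,b) = {B}.
Union: {B,C,E}.
After b: {B,C,E}.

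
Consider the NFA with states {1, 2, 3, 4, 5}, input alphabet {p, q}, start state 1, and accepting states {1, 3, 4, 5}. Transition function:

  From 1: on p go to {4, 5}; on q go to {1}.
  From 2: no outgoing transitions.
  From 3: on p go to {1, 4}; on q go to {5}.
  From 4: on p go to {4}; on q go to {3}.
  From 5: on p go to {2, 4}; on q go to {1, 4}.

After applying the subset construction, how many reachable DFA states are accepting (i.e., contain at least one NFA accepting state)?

14

Start state of the DFA: {1}.
{1} --p--> {4, 5}  [new]
{1} --q--> {1}  [seen]
{4, 5} --p--> {2, 4}  [new]
{4, 5} --q--> {1, 3, 4}  [new]
{2, 4} --p--> {4}  [new]
{2, 4} --q--> {3}  [new]
{1, 3, 4} --p--> {1, 4, 5}  [new]
{1, 3, 4} --q--> {1, 3, 5}  [new]
{4} --p--> {4}  [seen]
{4} --q--> {3}  [seen]
{3} --p--> {1, 4}  [new]
{3} --q--> {5}  [new]
{1, 4, 5} --p--> {2, 4, 5}  [new]
{1, 4, 5} --q--> {1, 3, 4}  [seen]
{1, 3, 5} --p--> {1, 2, 4, 5}  [new]
{1, 3, 5} --q--> {1, 4, 5}  [seen]
{1, 4} --p--> {4, 5}  [seen]
{1, 4} --q--> {1, 3}  [new]
{5} --p--> {2, 4}  [seen]
{5} --q--> {1, 4}  [seen]
{2, 4, 5} --p--> {2, 4}  [seen]
{2, 4, 5} --q--> {1, 3, 4}  [seen]
{1, 2, 4, 5} --p--> {2, 4, 5}  [seen]
{1, 2, 4, 5} --q--> {1, 3, 4}  [seen]
{1, 3} --p--> {1, 4, 5}  [seen]
{1, 3} --q--> {1, 5}  [new]
{1, 5} --p--> {2, 4, 5}  [seen]
{1, 5} --q--> {1, 4}  [seen]
Reachable DFA states: {1}, {4, 5}, {2, 4}, {1, 3, 4}, {4}, {3}, {1, 4, 5}, {1, 3, 5}, {1, 4}, {5}, {2, 4, 5}, {1, 2, 4, 5}, {1, 3}, {1, 5}.
Accepting DFA states (contain an NFA accepting state): {1}, {4, 5}, {2, 4}, {1, 3, 4}, {4}, {3}, {1, 4, 5}, {1, 3, 5}, {1, 4}, {5}, {2, 4, 5}, {1, 2, 4, 5}, {1, 3}, {1, 5}.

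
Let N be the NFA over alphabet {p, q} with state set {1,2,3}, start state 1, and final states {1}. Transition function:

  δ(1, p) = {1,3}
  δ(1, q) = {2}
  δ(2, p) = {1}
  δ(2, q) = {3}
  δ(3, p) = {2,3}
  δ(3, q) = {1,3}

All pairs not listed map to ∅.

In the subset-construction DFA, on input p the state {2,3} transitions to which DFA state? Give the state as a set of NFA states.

δ(2,p) = {1}; δ(3,p) = {2,3}.
Union: {1,2,3}.

{1,2,3}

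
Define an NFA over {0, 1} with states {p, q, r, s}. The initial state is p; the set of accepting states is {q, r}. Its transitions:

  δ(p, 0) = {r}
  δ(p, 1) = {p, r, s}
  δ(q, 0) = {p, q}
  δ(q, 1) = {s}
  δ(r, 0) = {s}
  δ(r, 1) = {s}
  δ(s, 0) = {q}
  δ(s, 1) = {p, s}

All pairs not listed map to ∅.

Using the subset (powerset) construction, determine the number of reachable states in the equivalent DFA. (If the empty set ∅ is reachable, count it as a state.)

12

Start state of the DFA: {p}.
{p} --0--> {r}  [new]
{p} --1--> {p, r, s}  [new]
{r} --0--> {s}  [new]
{r} --1--> {s}  [seen]
{p, r, s} --0--> {q, r, s}  [new]
{p, r, s} --1--> {p, r, s}  [seen]
{s} --0--> {q}  [new]
{s} --1--> {p, s}  [new]
{q, r, s} --0--> {p, q, s}  [new]
{q, r, s} --1--> {p, s}  [seen]
{q} --0--> {p, q}  [new]
{q} --1--> {s}  [seen]
{p, s} --0--> {q, r}  [new]
{p, s} --1--> {p, r, s}  [seen]
{p, q, s} --0--> {p, q, r}  [new]
{p, q, s} --1--> {p, r, s}  [seen]
{p, q} --0--> {p, q, r}  [seen]
{p, q} --1--> {p, r, s}  [seen]
{q, r} --0--> {p, q, s}  [seen]
{q, r} --1--> {s}  [seen]
{p, q, r} --0--> {p, q, r, s}  [new]
{p, q, r} --1--> {p, r, s}  [seen]
{p, q, r, s} --0--> {p, q, r, s}  [seen]
{p, q, r, s} --1--> {p, r, s}  [seen]
Reachable DFA states: {p}, {r}, {p, r, s}, {s}, {q, r, s}, {q}, {p, s}, {p, q, s}, {p, q}, {q, r}, {p, q, r}, {p, q, r, s}.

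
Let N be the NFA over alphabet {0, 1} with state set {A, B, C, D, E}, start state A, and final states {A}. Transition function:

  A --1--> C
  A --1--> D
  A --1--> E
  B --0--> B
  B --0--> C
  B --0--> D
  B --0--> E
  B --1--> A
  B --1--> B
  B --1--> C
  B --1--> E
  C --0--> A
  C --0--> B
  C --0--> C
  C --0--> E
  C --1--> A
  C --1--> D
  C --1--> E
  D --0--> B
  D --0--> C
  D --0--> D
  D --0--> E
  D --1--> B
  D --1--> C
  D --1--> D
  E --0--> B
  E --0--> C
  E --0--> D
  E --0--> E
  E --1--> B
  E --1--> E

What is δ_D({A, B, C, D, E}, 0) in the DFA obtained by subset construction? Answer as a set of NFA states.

δ(A,0) = ∅; δ(B,0) = {B, C, D, E}; δ(C,0) = {A, B, C, E}; δ(D,0) = {B, C, D, E}; δ(E,0) = {B, C, D, E}.
Union: {A, B, C, D, E}.

{A, B, C, D, E}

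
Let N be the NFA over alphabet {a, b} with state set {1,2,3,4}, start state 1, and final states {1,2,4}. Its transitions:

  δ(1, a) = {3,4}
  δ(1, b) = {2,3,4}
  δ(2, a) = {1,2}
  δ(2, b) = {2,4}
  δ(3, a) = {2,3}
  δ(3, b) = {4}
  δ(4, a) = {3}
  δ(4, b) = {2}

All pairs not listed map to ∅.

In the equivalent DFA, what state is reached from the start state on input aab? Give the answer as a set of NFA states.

Start: {1}.
δ(1,a) = {3,4}.
Union: {3,4}.
After a: {3,4}.
δ(3,a) = {2,3}; δ(4,a) = {3}.
Union: {2,3}.
After a: {2,3}.
δ(2,b) = {2,4}; δ(3,b) = {4}.
Union: {2,4}.
After b: {2,4}.

{2,4}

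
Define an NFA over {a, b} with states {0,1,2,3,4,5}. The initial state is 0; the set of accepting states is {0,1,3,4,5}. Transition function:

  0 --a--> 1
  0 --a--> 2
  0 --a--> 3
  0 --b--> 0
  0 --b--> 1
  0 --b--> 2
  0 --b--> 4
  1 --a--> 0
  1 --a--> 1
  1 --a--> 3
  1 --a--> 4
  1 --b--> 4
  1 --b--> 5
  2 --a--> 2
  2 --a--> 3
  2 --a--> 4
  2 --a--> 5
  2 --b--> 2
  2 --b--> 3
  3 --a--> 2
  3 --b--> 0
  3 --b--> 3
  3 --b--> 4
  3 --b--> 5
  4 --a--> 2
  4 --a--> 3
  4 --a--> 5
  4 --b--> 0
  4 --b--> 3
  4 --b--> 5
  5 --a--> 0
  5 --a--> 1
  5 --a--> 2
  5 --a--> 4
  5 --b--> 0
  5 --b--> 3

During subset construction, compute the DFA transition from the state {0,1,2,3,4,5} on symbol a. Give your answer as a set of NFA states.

δ(0,a) = {1,2,3}; δ(1,a) = {0,1,3,4}; δ(2,a) = {2,3,4,5}; δ(3,a) = {2}; δ(4,a) = {2,3,5}; δ(5,a) = {0,1,2,4}.
Union: {0,1,2,3,4,5}.

{0,1,2,3,4,5}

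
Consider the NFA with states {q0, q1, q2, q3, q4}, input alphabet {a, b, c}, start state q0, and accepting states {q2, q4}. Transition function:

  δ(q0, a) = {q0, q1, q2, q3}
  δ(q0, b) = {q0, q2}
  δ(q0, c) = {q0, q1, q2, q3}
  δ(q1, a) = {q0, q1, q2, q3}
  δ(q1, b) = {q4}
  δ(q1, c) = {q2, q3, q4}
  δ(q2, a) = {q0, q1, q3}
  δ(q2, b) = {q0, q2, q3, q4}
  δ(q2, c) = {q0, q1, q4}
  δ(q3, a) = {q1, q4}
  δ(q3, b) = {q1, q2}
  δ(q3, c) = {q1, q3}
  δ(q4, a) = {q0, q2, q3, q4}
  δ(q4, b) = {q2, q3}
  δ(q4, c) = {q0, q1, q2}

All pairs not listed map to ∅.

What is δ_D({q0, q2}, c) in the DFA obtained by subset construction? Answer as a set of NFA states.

δ(q0,c) = {q0, q1, q2, q3}; δ(q2,c) = {q0, q1, q4}.
Union: {q0, q1, q2, q3, q4}.

{q0, q1, q2, q3, q4}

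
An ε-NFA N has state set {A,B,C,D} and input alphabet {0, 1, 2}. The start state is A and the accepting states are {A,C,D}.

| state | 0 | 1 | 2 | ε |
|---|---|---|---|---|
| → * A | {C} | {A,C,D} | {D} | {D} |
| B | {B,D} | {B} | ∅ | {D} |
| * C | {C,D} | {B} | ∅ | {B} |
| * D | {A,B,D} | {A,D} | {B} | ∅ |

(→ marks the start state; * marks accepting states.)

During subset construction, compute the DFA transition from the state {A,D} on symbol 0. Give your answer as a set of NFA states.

{A,B,C,D}

δ(A,0) = {C}; δ(D,0) = {A,B,D}.
Union: {A,B,C,D}.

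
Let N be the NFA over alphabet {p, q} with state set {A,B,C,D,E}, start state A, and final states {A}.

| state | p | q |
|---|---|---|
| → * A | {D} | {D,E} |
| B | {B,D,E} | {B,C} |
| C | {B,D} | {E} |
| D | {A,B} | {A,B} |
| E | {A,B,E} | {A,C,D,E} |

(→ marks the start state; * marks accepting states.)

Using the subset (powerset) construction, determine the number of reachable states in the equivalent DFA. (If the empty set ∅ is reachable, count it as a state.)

Start state of the DFA: {A}.
{A} --p--> {D}  [new]
{A} --q--> {D,E}  [new]
{D} --p--> {A,B}  [new]
{D} --q--> {A,B}  [seen]
{D,E} --p--> {A,B,E}  [new]
{D,E} --q--> {A,B,C,D,E}  [new]
{A,B} --p--> {B,D,E}  [new]
{A,B} --q--> {B,C,D,E}  [new]
{A,B,E} --p--> {A,B,D,E}  [new]
{A,B,E} --q--> {A,B,C,D,E}  [seen]
{A,B,C,D,E} --p--> {A,B,D,E}  [seen]
{A,B,C,D,E} --q--> {A,B,C,D,E}  [seen]
{B,D,E} --p--> {A,B,D,E}  [seen]
{B,D,E} --q--> {A,B,C,D,E}  [seen]
{B,C,D,E} --p--> {A,B,D,E}  [seen]
{B,C,D,E} --q--> {A,B,C,D,E}  [seen]
{A,B,D,E} --p--> {A,B,D,E}  [seen]
{A,B,D,E} --q--> {A,B,C,D,E}  [seen]
Reachable DFA states: {A}, {D}, {D,E}, {A,B}, {A,B,E}, {A,B,C,D,E}, {B,D,E}, {B,C,D,E}, {A,B,D,E}.

9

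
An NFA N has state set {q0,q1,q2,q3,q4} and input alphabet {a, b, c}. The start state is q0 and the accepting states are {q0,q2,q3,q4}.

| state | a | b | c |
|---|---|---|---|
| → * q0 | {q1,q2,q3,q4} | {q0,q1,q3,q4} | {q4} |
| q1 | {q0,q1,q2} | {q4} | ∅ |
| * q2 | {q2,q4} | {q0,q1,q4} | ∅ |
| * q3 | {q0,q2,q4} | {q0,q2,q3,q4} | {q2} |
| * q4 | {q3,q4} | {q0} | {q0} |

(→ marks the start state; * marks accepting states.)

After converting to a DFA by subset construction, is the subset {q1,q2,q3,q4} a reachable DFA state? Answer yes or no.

yes

Start state of the DFA: {q0}.
{q0} --a--> {q1,q2,q3,q4}  [new]
{q0} --b--> {q0,q1,q3,q4}  [new]
{q0} --c--> {q4}  [new]
{q1,q2,q3,q4} --a--> {q0,q1,q2,q3,q4}  [new]
{q1,q2,q3,q4} --b--> {q0,q1,q2,q3,q4}  [seen]
{q1,q2,q3,q4} --c--> {q0,q2}  [new]
{q0,q1,q3,q4} --a--> {q0,q1,q2,q3,q4}  [seen]
{q0,q1,q3,q4} --b--> {q0,q1,q2,q3,q4}  [seen]
{q0,q1,q3,q4} --c--> {q0,q2,q4}  [new]
{q4} --a--> {q3,q4}  [new]
{q4} --b--> {q0}  [seen]
{q4} --c--> {q0}  [seen]
{q0,q1,q2,q3,q4} --a--> {q0,q1,q2,q3,q4}  [seen]
{q0,q1,q2,q3,q4} --b--> {q0,q1,q2,q3,q4}  [seen]
{q0,q1,q2,q3,q4} --c--> {q0,q2,q4}  [seen]
{q0,q2} --a--> {q1,q2,q3,q4}  [seen]
{q0,q2} --b--> {q0,q1,q3,q4}  [seen]
{q0,q2} --c--> {q4}  [seen]
{q0,q2,q4} --a--> {q1,q2,q3,q4}  [seen]
{q0,q2,q4} --b--> {q0,q1,q3,q4}  [seen]
{q0,q2,q4} --c--> {q0,q4}  [new]
{q3,q4} --a--> {q0,q2,q3,q4}  [new]
{q3,q4} --b--> {q0,q2,q3,q4}  [seen]
{q3,q4} --c--> {q0,q2}  [seen]
{q0,q4} --a--> {q1,q2,q3,q4}  [seen]
{q0,q4} --b--> {q0,q1,q3,q4}  [seen]
{q0,q4} --c--> {q0,q4}  [seen]
{q0,q2,q3,q4} --a--> {q0,q1,q2,q3,q4}  [seen]
{q0,q2,q3,q4} --b--> {q0,q1,q2,q3,q4}  [seen]
{q0,q2,q3,q4} --c--> {q0,q2,q4}  [seen]
Reachable DFA states: {q0}, {q1,q2,q3,q4}, {q0,q1,q3,q4}, {q4}, {q0,q1,q2,q3,q4}, {q0,q2}, {q0,q2,q4}, {q3,q4}, {q0,q4}, {q0,q2,q3,q4}.
{q1,q2,q3,q4} is among them.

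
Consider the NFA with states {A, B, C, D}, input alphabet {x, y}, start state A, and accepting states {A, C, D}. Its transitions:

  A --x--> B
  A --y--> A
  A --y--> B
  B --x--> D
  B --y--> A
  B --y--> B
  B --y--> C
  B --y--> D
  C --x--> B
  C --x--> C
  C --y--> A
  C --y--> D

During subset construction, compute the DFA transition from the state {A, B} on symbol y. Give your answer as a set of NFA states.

δ(A,y) = {A, B}; δ(B,y) = {A, B, C, D}.
Union: {A, B, C, D}.

{A, B, C, D}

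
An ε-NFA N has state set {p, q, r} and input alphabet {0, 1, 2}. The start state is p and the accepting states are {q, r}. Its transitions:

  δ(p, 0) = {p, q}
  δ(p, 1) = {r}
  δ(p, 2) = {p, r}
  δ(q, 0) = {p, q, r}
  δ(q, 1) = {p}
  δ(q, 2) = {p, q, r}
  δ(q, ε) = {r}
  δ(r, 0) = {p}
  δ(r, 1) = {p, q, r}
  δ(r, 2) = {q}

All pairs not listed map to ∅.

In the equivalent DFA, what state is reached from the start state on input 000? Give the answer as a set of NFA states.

Start: {p}.
δ(p,0) = {p, q}.
Union: {p, q}.
ε-closure gives {p, q, r}.
After 0: {p, q, r}.
δ(p,0) = {p, q}; δ(q,0) = {p, q, r}; δ(r,0) = {p}.
Union: {p, q, r}.
After 0: {p, q, r}.
δ(p,0) = {p, q}; δ(q,0) = {p, q, r}; δ(r,0) = {p}.
Union: {p, q, r}.
After 0: {p, q, r}.

{p, q, r}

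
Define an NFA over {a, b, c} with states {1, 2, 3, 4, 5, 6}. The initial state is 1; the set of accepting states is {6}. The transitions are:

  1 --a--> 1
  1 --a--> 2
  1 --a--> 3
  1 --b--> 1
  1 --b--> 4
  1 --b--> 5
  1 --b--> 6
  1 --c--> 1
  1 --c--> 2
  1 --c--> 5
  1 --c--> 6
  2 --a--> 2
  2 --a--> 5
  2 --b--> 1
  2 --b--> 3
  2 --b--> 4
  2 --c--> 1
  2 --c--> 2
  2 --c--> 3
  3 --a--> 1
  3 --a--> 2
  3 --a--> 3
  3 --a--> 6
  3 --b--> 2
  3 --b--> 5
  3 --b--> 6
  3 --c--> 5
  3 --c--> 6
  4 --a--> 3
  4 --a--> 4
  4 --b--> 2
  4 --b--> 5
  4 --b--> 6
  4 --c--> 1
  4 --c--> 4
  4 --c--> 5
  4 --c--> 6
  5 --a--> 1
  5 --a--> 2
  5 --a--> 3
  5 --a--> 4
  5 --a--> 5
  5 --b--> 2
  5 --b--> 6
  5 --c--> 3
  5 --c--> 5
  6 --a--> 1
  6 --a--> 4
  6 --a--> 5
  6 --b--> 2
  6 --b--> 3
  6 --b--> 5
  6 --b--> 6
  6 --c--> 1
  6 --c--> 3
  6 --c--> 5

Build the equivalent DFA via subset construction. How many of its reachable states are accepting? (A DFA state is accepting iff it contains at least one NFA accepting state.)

4

Start state of the DFA: {1}.
{1} --a--> {1, 2, 3}  [new]
{1} --b--> {1, 4, 5, 6}  [new]
{1} --c--> {1, 2, 5, 6}  [new]
{1, 2, 3} --a--> {1, 2, 3, 5, 6}  [new]
{1, 2, 3} --b--> {1, 2, 3, 4, 5, 6}  [new]
{1, 2, 3} --c--> {1, 2, 3, 5, 6}  [seen]
{1, 4, 5, 6} --a--> {1, 2, 3, 4, 5}  [new]
{1, 4, 5, 6} --b--> {1, 2, 3, 4, 5, 6}  [seen]
{1, 4, 5, 6} --c--> {1, 2, 3, 4, 5, 6}  [seen]
{1, 2, 5, 6} --a--> {1, 2, 3, 4, 5}  [seen]
{1, 2, 5, 6} --b--> {1, 2, 3, 4, 5, 6}  [seen]
{1, 2, 5, 6} --c--> {1, 2, 3, 5, 6}  [seen]
{1, 2, 3, 5, 6} --a--> {1, 2, 3, 4, 5, 6}  [seen]
{1, 2, 3, 5, 6} --b--> {1, 2, 3, 4, 5, 6}  [seen]
{1, 2, 3, 5, 6} --c--> {1, 2, 3, 5, 6}  [seen]
{1, 2, 3, 4, 5, 6} --a--> {1, 2, 3, 4, 5, 6}  [seen]
{1, 2, 3, 4, 5, 6} --b--> {1, 2, 3, 4, 5, 6}  [seen]
{1, 2, 3, 4, 5, 6} --c--> {1, 2, 3, 4, 5, 6}  [seen]
{1, 2, 3, 4, 5} --a--> {1, 2, 3, 4, 5, 6}  [seen]
{1, 2, 3, 4, 5} --b--> {1, 2, 3, 4, 5, 6}  [seen]
{1, 2, 3, 4, 5} --c--> {1, 2, 3, 4, 5, 6}  [seen]
Reachable DFA states: {1}, {1, 2, 3}, {1, 4, 5, 6}, {1, 2, 5, 6}, {1, 2, 3, 5, 6}, {1, 2, 3, 4, 5, 6}, {1, 2, 3, 4, 5}.
Accepting DFA states (contain an NFA accepting state): {1, 4, 5, 6}, {1, 2, 5, 6}, {1, 2, 3, 5, 6}, {1, 2, 3, 4, 5, 6}.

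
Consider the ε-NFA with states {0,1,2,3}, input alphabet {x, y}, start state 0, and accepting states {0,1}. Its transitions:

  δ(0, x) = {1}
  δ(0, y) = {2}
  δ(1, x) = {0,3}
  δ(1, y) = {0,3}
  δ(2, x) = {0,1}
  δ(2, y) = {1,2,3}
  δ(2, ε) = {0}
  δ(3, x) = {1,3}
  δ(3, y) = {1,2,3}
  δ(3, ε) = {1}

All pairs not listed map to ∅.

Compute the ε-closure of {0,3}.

{0,1,3}

Begin with {0,3}.
3 →ε {1}; add 1.
ε-closure = {0,1,3}.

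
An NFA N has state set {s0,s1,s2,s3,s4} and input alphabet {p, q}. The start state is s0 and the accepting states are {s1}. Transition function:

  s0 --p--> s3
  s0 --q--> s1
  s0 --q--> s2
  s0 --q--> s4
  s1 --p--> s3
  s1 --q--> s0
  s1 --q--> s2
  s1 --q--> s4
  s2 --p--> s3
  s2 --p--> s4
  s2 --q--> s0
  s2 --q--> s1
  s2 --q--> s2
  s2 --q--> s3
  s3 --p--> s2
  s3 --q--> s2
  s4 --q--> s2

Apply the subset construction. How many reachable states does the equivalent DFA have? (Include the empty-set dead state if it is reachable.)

Start state of the DFA: {s0}.
{s0} --p--> {s3}  [new]
{s0} --q--> {s1,s2,s4}  [new]
{s3} --p--> {s2}  [new]
{s3} --q--> {s2}  [seen]
{s1,s2,s4} --p--> {s3,s4}  [new]
{s1,s2,s4} --q--> {s0,s1,s2,s3,s4}  [new]
{s2} --p--> {s3,s4}  [seen]
{s2} --q--> {s0,s1,s2,s3}  [new]
{s3,s4} --p--> {s2}  [seen]
{s3,s4} --q--> {s2}  [seen]
{s0,s1,s2,s3,s4} --p--> {s2,s3,s4}  [new]
{s0,s1,s2,s3,s4} --q--> {s0,s1,s2,s3,s4}  [seen]
{s0,s1,s2,s3} --p--> {s2,s3,s4}  [seen]
{s0,s1,s2,s3} --q--> {s0,s1,s2,s3,s4}  [seen]
{s2,s3,s4} --p--> {s2,s3,s4}  [seen]
{s2,s3,s4} --q--> {s0,s1,s2,s3}  [seen]
Reachable DFA states: {s0}, {s3}, {s1,s2,s4}, {s2}, {s3,s4}, {s0,s1,s2,s3,s4}, {s0,s1,s2,s3}, {s2,s3,s4}.

8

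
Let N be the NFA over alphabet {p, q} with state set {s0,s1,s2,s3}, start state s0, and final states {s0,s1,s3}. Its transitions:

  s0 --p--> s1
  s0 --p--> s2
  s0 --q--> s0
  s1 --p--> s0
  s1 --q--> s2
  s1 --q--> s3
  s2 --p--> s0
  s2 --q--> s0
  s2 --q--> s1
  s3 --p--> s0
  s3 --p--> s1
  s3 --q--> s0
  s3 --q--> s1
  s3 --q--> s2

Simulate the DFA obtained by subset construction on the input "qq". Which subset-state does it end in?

{s0}

Start: {s0}.
δ(s0,q) = {s0}.
Union: {s0}.
After q: {s0}.
δ(s0,q) = {s0}.
Union: {s0}.
After q: {s0}.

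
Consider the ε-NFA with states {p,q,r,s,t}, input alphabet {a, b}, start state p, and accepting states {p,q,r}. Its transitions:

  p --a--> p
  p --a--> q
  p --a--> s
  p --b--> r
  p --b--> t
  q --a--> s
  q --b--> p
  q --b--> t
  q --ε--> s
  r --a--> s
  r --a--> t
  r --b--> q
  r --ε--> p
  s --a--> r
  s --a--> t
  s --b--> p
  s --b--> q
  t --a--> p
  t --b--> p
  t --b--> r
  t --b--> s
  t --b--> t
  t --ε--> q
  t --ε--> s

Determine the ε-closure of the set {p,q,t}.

{p,q,s,t}

Begin with {p,q,t}.
q →ε {s}; add s.
ε-closure = {p,q,s,t}.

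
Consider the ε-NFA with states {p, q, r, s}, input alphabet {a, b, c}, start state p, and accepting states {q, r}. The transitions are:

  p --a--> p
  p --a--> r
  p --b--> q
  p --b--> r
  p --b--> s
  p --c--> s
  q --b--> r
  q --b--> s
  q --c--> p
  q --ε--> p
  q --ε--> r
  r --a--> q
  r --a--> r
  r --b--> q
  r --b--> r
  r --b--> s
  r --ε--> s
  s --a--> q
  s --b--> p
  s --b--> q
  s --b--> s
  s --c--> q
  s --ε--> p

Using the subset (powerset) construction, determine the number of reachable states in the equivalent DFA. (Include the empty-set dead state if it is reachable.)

Start state of the DFA: {p} (ε-closure of the NFA start).
{p} --a--> {p, r, s}  [new]
{p} --b--> {p, q, r, s}  [new]
{p} --c--> {p, s}  [new]
{p, r, s} --a--> {p, q, r, s}  [seen]
{p, r, s} --b--> {p, q, r, s}  [seen]
{p, r, s} --c--> {p, q, r, s}  [seen]
{p, q, r, s} --a--> {p, q, r, s}  [seen]
{p, q, r, s} --b--> {p, q, r, s}  [seen]
{p, q, r, s} --c--> {p, q, r, s}  [seen]
{p, s} --a--> {p, q, r, s}  [seen]
{p, s} --b--> {p, q, r, s}  [seen]
{p, s} --c--> {p, q, r, s}  [seen]
Reachable DFA states: {p}, {p, r, s}, {p, q, r, s}, {p, s}.

4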